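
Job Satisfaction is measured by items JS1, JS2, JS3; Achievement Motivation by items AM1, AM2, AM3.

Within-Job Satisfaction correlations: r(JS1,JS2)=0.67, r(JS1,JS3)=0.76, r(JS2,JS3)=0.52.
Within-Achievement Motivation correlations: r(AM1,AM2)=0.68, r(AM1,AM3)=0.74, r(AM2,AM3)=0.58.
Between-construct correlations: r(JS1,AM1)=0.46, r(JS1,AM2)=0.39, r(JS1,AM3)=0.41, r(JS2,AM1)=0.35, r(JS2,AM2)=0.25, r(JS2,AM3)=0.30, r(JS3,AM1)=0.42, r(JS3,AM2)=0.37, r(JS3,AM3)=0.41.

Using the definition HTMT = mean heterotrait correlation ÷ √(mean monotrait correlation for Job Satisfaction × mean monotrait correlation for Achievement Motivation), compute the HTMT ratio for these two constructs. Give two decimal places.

0.57

Mean between = 3.36/9 = 0.3733.
Mean within-JS = 1.95/3 = 0.6500; mean within-AM = 2.00/3 = 0.6667.
Geometric mean = √(0.6500 × 0.6667) = 0.6583.
HTMT = 0.3733 / 0.6583 = 0.57.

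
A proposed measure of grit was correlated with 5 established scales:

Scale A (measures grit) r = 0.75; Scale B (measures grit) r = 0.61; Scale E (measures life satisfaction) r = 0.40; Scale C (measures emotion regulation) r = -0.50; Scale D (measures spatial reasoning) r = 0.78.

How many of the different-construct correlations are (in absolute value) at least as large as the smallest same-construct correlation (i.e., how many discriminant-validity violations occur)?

1

Convergent (same construct = grit): Scale A, Scale B.
Smallest convergent = 0.61. Discriminant |r|: 0.40, 0.50, 0.78; count ≥ 0.61 → 1.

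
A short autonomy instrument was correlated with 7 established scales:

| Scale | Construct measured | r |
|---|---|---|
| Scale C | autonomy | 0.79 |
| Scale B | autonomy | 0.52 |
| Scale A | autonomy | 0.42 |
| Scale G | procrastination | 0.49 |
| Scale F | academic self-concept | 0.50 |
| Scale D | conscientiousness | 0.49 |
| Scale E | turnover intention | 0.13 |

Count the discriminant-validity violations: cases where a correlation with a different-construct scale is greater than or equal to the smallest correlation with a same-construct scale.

Convergent (same construct = autonomy): Scale C, Scale B, Scale A.
Smallest convergent = 0.42. Discriminant values: 0.49, 0.50, 0.49, 0.13; count ≥ 0.42 → 3.

3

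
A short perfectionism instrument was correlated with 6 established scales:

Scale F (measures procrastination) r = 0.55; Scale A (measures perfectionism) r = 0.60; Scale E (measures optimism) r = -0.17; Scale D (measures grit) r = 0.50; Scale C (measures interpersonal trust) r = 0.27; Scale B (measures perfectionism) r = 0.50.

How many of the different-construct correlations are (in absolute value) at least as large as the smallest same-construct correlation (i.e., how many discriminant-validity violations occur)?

2

Convergent (same construct = perfectionism): Scale A, Scale B.
Smallest convergent = 0.50. Discriminant |r|: 0.55, 0.17, 0.50, 0.27; count ≥ 0.50 → 2.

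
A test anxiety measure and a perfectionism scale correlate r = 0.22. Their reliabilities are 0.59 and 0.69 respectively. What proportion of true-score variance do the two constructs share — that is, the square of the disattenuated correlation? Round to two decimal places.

0.12

Disattenuated r = 0.22 / √(0.59 × 0.69) = 0.22 / 0.6380 = 0.3448.
Shared true-score variance = 0.3448² = 0.1189 ≈ 0.12.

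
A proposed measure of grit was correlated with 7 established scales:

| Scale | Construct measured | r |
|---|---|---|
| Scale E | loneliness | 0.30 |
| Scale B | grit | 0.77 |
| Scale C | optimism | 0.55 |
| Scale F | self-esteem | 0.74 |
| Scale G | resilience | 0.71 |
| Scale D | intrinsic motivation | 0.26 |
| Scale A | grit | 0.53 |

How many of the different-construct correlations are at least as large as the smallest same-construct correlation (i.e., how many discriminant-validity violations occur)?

3

Convergent (same construct = grit): Scale B, Scale A.
Smallest convergent = 0.53. Discriminant values: 0.30, 0.55, 0.74, 0.71, 0.26; count ≥ 0.53 → 3.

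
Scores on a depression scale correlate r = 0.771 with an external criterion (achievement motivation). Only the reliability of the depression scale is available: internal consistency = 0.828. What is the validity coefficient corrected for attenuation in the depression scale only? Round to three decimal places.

0.847

Single correction: r_c = r_obs / √r_xx = 0.771 / √0.828 = 0.771 / 0.9099 ≈ 0.847.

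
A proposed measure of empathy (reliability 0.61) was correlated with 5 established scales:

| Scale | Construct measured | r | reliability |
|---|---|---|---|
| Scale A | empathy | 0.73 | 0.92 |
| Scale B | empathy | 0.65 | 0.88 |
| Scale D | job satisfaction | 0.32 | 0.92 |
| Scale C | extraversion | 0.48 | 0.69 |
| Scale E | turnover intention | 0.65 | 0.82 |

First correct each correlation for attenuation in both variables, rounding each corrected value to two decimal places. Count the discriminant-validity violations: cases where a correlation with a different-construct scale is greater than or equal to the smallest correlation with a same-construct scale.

Disattenuated r (r / √(r_scale · r_new)):
  Scale A (conv): 0.73 / √(0.92·0.61) = 0.97
  Scale B (conv): 0.65 / √(0.88·0.61) = 0.89
  Scale D (disc): 0.32 / √(0.92·0.61) = 0.43
  Scale C (disc): 0.48 / √(0.69·0.61) = 0.74
  Scale E (disc): 0.65 / √(0.82·0.61) = 0.92
Smallest convergent = 0.89. Discriminant values: 0.43, 0.74, 0.92; count ≥ 0.89 → 1.

1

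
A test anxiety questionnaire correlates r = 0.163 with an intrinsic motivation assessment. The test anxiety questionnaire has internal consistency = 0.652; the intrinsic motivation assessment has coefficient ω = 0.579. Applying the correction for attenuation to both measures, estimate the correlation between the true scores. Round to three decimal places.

0.265

r_true = r_obs / √(r_xx · r_yy) = 0.163 / √(0.652 × 0.579) = 0.163 / √0.377508 = 0.163 / 0.6144 ≈ 0.265.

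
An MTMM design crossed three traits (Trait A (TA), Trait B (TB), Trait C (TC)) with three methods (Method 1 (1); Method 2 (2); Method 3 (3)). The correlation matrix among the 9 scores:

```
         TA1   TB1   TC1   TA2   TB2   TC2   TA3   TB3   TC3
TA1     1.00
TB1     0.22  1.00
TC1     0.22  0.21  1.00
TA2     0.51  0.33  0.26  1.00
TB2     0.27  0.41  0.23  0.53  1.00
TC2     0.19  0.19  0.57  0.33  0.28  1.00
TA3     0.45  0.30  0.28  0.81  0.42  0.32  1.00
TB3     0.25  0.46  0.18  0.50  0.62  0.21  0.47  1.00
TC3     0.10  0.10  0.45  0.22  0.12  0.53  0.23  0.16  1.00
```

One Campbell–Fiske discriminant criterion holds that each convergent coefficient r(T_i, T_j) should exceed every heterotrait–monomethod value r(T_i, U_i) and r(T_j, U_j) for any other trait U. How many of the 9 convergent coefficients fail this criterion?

Each convergent coefficient versus the relevant comparison correlations:
TA (methods 1·2): 0.51 vs {0.22, 0.53, 0.22, 0.33} → fail.
TA (methods 1·3): 0.45 vs {0.22, 0.47, 0.22, 0.23} → fail.
TA (methods 2·3): 0.81 vs {0.53, 0.47, 0.33, 0.23} → pass.
TB (methods 1·2): 0.41 vs {0.22, 0.53, 0.21, 0.28} → fail.
TB (methods 1·3): 0.46 vs {0.22, 0.47, 0.21, 0.16} → fail.
TB (methods 2·3): 0.62 vs {0.53, 0.47, 0.28, 0.16} → pass.
TC (methods 1·2): 0.57 vs {0.22, 0.33, 0.21, 0.28} → pass.
TC (methods 1·3): 0.45 vs {0.22, 0.23, 0.21, 0.16} → pass.
TC (methods 2·3): 0.53 vs {0.33, 0.23, 0.28, 0.16} → pass.
4 of 9 fail.

4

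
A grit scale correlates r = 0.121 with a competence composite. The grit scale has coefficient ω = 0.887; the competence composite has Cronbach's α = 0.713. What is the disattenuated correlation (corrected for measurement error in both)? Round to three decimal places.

r_true = r_obs / √(r_xx · r_yy) = 0.121 / √(0.887 × 0.713) = 0.121 / √0.632431 = 0.121 / 0.7953 ≈ 0.152.

0.152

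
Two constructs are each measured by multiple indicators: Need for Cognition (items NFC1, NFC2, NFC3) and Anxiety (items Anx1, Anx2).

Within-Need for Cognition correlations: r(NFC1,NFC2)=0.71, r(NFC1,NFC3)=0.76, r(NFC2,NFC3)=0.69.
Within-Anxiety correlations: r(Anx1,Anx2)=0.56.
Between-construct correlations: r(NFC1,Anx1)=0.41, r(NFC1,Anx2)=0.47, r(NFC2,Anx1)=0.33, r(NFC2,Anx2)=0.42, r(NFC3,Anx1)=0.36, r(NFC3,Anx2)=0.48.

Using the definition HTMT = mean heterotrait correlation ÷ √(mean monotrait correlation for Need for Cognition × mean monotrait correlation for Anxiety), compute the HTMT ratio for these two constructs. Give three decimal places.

0.648

Between-construct mean = 2.47/6 = 0.4117.
Mean within-NFC = 2.16/3 = 0.7200; mean within-Anx = 0.56/1 = 0.5600.
Geometric mean = √(0.7200 × 0.5600) = 0.6350.
HTMT = 0.4117 / 0.6350 = 0.648.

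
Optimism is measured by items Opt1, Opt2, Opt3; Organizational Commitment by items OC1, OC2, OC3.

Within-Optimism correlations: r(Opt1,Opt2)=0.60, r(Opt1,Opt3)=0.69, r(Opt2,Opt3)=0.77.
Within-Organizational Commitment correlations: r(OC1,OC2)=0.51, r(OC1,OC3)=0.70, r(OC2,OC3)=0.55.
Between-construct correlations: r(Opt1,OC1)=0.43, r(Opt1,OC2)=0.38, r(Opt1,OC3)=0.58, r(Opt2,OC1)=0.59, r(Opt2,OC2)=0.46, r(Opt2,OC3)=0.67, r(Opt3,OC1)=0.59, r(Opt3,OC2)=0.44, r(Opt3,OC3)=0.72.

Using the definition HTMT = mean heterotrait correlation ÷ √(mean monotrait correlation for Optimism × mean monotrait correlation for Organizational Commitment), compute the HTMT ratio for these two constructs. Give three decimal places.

Between-construct mean = 4.86/9 = 0.5400.
Mean within-Opt = 2.06/3 = 0.6867; mean within-OC = 1.76/3 = 0.5867.
Geometric mean = √(0.6867 × 0.5867) = 0.6347.
HTMT = 0.5400 / 0.6347 = 0.851.

0.851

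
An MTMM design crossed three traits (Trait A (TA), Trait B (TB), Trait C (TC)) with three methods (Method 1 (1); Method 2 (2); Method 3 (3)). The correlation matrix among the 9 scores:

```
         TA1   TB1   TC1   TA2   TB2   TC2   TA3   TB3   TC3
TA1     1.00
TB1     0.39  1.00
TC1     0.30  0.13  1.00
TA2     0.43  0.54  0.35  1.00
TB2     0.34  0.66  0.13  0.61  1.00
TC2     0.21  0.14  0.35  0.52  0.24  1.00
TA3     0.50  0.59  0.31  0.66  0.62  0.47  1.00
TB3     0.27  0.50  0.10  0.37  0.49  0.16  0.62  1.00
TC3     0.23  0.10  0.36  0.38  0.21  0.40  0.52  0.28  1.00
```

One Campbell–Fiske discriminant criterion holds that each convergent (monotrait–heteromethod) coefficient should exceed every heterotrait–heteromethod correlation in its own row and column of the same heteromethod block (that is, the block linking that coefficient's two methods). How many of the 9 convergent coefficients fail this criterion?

Checking each validity diagonal entry against its comparison values:
TA (methods 1·2): 0.43 vs {0.34, 0.54, 0.21, 0.35} → fail.
TA (methods 1·3): 0.50 vs {0.27, 0.59, 0.23, 0.31} → fail.
TA (methods 2·3): 0.66 vs {0.37, 0.62, 0.38, 0.47} → pass.
TB (methods 1·2): 0.66 vs {0.54, 0.34, 0.14, 0.13} → pass.
TB (methods 1·3): 0.50 vs {0.59, 0.27, 0.10, 0.10} → fail.
TB (methods 2·3): 0.49 vs {0.62, 0.37, 0.21, 0.16} → fail.
TC (methods 1·2): 0.35 vs {0.35, 0.21, 0.13, 0.14} → fail.
TC (methods 1·3): 0.36 vs {0.31, 0.23, 0.10, 0.10} → pass.
TC (methods 2·3): 0.40 vs {0.47, 0.38, 0.16, 0.21} → fail.
6 of 9 fail.

6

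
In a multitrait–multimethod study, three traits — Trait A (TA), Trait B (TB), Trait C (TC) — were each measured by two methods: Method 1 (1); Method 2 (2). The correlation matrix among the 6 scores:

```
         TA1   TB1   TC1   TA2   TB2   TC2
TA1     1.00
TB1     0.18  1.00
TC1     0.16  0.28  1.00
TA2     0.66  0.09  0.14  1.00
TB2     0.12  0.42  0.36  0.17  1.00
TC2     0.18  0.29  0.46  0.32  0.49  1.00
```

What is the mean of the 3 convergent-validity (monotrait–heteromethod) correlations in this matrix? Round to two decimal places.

Convergent values: 0.66, 0.42, 0.46; mean = 1.54/3 = 0.51.

0.51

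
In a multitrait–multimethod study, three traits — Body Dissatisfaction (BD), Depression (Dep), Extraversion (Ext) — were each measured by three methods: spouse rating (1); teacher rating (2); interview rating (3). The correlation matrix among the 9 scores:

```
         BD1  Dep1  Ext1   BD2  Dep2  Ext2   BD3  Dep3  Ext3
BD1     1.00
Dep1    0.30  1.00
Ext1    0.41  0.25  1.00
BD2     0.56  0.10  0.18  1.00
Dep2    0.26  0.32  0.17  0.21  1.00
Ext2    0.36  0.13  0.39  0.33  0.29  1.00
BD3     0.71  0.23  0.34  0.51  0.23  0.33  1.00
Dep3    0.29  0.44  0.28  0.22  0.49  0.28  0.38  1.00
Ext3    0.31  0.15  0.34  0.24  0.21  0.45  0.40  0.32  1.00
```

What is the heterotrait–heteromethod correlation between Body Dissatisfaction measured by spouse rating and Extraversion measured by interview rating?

Different traits and methods: r(BD1, Ext3) = 0.31.

0.31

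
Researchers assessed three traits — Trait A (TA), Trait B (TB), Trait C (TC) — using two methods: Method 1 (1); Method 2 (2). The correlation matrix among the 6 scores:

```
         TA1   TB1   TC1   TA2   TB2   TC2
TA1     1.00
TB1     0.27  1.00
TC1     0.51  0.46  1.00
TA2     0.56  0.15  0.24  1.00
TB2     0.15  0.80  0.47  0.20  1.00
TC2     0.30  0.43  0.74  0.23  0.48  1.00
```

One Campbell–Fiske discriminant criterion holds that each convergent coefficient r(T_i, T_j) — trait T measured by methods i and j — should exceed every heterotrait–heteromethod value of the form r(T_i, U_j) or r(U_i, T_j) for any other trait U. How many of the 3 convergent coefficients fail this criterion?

Convergent coefficients and their comparison sets:
TA (methods 1·2): 0.56 vs {0.15, 0.15, 0.30, 0.24} → pass.
TB (methods 1·2): 0.80 vs {0.15, 0.15, 0.43, 0.47} → pass.
TC (methods 1·2): 0.74 vs {0.24, 0.30, 0.47, 0.43} → pass.
0 of 3 fail.

0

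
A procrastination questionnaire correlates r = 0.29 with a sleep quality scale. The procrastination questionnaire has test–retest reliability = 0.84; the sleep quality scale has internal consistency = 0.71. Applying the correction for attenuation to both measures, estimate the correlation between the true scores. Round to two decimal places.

r_true = r_obs / √(r_xx · r_yy) = 0.29 / √(0.84 × 0.71) = 0.29 / √0.5964 = 0.29 / 0.7723 ≈ 0.38.

0.38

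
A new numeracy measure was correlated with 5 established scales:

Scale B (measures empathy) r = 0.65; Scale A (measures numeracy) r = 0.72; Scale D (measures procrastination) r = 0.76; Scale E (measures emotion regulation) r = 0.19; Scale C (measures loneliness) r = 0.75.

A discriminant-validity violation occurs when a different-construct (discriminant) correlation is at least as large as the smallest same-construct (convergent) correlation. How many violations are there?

Convergent (same construct = numeracy): Scale A.
Smallest convergent = 0.72. Discriminant values: 0.65, 0.76, 0.19, 0.75; count ≥ 0.72 → 2.

2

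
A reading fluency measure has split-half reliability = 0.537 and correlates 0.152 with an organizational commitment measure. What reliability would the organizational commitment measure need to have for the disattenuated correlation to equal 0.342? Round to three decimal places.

0.368

r_true = r_obs / √(r_xx · r_yy) ⇒ 0.342 = 0.152 / √(0.537 · r_yy).
√(0.537 · r_yy) = 0.152 / 0.342 = 0.4444; 0.537 · r_yy = 0.1975; r_yy = 0.1975 / 0.537 ≈ 0.368.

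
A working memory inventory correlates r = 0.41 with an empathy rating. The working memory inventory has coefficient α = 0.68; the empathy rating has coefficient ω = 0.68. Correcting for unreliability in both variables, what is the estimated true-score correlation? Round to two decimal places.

r_true = r_obs / √(r_xx · r_yy) = 0.41 / √(0.68 × 0.68) = 0.41 / √0.4624 = 0.41 / 0.6800 ≈ 0.60.

0.60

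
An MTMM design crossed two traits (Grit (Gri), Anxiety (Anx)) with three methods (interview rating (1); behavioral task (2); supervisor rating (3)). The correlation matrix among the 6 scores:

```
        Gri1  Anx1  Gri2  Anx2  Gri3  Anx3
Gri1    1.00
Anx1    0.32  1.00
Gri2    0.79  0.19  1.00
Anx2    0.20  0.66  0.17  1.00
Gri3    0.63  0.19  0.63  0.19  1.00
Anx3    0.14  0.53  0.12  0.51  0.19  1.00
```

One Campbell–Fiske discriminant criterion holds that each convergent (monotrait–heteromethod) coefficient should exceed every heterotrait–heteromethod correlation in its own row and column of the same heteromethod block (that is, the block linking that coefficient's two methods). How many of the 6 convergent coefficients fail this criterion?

Each convergent coefficient versus the relevant comparison correlations:
Gri (methods 1·2): 0.79 vs {0.20, 0.19} → pass.
Gri (methods 1·3): 0.63 vs {0.14, 0.19} → pass.
Gri (methods 2·3): 0.63 vs {0.12, 0.19} → pass.
Anx (methods 1·2): 0.66 vs {0.19, 0.20} → pass.
Anx (methods 1·3): 0.53 vs {0.19, 0.14} → pass.
Anx (methods 2·3): 0.51 vs {0.19, 0.12} → pass.
0 of 6 fail.

0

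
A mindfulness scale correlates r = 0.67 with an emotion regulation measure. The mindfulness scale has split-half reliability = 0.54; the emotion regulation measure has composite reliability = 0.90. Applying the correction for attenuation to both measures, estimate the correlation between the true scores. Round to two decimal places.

0.96

r_true = r_obs / √(r_xx · r_yy) = 0.67 / √(0.54 × 0.90) = 0.67 / √0.4860 = 0.67 / 0.6971 ≈ 0.96.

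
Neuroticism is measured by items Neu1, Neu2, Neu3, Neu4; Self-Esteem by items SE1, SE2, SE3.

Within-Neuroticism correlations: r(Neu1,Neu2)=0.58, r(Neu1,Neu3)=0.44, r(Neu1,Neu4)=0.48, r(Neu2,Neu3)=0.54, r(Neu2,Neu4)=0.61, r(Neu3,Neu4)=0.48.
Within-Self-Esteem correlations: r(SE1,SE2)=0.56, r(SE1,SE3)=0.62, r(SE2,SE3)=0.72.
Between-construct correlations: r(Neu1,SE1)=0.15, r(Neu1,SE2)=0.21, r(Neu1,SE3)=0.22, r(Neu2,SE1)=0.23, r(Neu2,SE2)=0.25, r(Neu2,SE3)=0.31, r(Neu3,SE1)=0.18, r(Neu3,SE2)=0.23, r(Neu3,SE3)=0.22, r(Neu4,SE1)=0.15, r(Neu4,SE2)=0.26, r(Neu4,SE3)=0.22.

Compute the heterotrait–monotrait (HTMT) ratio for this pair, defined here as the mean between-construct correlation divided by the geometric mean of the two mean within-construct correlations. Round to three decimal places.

0.381

Mean heterotrait r = 2.63/12 = 0.2192.
Mean within-Neu = 3.13/6 = 0.5217; mean within-SE = 1.90/3 = 0.6333.
Geometric mean = √(0.5217 × 0.6333) = 0.5748.
HTMT = 0.2192 / 0.5748 = 0.381.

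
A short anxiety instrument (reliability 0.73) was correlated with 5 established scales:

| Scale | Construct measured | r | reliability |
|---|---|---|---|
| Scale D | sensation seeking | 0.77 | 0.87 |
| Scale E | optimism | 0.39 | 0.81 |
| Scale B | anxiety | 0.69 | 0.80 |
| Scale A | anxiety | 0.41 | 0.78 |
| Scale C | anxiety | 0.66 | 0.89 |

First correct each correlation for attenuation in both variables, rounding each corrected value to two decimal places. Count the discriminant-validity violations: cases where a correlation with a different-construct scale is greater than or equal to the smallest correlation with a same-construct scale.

1

Disattenuated r (r / √(r_scale · r_new)):
  Scale D (disc): 0.77 / √(0.87·0.73) = 0.97
  Scale E (disc): 0.39 / √(0.81·0.73) = 0.51
  Scale B (conv): 0.69 / √(0.80·0.73) = 0.90
  Scale A (conv): 0.41 / √(0.78·0.73) = 0.54
  Scale C (conv): 0.66 / √(0.89·0.73) = 0.82
Smallest convergent = 0.54. Discriminant values: 0.97, 0.51; count ≥ 0.54 → 1.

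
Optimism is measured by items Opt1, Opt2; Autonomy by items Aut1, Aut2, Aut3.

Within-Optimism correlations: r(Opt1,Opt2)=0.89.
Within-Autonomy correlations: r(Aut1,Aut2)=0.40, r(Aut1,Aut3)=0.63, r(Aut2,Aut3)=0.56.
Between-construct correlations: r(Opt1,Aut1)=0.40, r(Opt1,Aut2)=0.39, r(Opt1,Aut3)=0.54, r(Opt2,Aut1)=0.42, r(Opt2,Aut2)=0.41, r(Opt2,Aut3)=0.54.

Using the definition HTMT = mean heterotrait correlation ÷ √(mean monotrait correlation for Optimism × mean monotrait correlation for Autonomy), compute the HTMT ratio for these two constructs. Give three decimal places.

Mean heterotrait r = 2.70/6 = 0.4500.
Mean within-Opt = 0.89/1 = 0.8900; mean within-Aut = 1.59/3 = 0.5300.
Geometric mean = √(0.8900 × 0.5300) = 0.6868.
HTMT = 0.4500 / 0.6868 = 0.655.

0.655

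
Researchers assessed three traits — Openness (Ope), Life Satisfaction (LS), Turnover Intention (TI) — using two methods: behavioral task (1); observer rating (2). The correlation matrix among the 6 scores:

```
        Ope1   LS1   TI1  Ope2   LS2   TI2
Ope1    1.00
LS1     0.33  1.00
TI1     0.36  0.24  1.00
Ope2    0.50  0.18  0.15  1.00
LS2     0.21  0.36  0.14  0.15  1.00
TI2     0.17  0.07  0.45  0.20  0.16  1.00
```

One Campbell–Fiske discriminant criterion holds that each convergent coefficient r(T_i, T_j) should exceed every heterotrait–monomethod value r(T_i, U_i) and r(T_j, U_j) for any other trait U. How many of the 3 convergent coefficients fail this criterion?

Each convergent coefficient versus the relevant comparison correlations:
Ope (methods 1·2): 0.50 vs {0.33, 0.15, 0.36, 0.20} → pass.
LS (methods 1·2): 0.36 vs {0.33, 0.15, 0.24, 0.16} → pass.
TI (methods 1·2): 0.45 vs {0.36, 0.20, 0.24, 0.16} → pass.
0 of 3 fail.

0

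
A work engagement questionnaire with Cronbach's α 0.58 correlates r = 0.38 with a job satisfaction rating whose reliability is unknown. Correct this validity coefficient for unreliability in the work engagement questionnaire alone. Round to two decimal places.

Single correction: r_c = r_obs / √r_xx = 0.38 / √0.58 = 0.38 / 0.7616 ≈ 0.50.

0.50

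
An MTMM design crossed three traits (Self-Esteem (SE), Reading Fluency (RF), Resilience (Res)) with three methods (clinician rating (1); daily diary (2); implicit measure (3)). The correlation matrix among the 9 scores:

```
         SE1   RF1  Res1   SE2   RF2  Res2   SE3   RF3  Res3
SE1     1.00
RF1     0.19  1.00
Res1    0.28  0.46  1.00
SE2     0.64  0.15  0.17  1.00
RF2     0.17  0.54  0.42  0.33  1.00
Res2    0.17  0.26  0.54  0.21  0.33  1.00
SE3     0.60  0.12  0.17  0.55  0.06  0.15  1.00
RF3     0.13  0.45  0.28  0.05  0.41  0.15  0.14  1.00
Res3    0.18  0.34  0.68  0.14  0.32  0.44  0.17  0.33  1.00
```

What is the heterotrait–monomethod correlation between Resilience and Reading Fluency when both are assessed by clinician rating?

0.46

Different traits, same method: r(Res1, RF1) = 0.46.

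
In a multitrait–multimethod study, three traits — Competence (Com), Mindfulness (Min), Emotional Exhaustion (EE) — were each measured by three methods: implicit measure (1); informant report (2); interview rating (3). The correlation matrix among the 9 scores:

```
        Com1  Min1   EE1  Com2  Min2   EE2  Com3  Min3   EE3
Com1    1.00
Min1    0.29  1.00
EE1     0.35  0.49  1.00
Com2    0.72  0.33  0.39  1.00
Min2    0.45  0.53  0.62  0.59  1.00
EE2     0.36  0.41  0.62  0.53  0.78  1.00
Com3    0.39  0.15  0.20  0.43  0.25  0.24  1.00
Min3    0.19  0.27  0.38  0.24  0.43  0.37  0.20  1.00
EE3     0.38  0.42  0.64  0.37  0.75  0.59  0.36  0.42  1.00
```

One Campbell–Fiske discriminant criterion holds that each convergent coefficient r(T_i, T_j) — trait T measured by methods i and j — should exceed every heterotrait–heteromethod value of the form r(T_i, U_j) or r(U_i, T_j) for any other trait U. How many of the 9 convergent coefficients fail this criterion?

5

Checking each validity diagonal entry against its comparison values:
Com (methods 1·2): 0.72 vs {0.45, 0.33, 0.36, 0.39} → pass.
Com (methods 1·3): 0.39 vs {0.19, 0.15, 0.38, 0.20} → pass.
Com (methods 2·3): 0.43 vs {0.24, 0.25, 0.37, 0.24} → pass.
Min (methods 1·2): 0.53 vs {0.33, 0.45, 0.41, 0.62} → fail.
Min (methods 1·3): 0.27 vs {0.15, 0.19, 0.42, 0.38} → fail.
Min (methods 2·3): 0.43 vs {0.25, 0.24, 0.75, 0.37} → fail.
EE (methods 1·2): 0.62 vs {0.39, 0.36, 0.62, 0.41} → fail.
EE (methods 1·3): 0.64 vs {0.20, 0.38, 0.38, 0.42} → pass.
EE (methods 2·3): 0.59 vs {0.24, 0.37, 0.37, 0.75} → fail.
5 of 9 fail.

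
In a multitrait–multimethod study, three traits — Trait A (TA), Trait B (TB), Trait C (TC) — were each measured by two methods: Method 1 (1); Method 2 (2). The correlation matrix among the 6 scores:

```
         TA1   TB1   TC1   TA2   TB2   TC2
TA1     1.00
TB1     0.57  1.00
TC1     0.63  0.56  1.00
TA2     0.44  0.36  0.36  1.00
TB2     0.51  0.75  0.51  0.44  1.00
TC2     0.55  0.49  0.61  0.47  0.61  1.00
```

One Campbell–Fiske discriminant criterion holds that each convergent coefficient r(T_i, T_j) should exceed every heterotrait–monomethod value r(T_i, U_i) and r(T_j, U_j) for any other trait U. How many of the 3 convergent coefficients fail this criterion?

Each convergent coefficient versus the relevant comparison correlations:
TA (methods 1·2): 0.44 vs {0.57, 0.44, 0.63, 0.47} → fail.
TB (methods 1·2): 0.75 vs {0.57, 0.44, 0.56, 0.61} → pass.
TC (methods 1·2): 0.61 vs {0.63, 0.47, 0.56, 0.61} → fail.
2 of 3 fail.

2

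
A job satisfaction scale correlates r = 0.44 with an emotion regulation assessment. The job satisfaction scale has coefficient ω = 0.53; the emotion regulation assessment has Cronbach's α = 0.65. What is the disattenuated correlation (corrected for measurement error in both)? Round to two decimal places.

0.75

r_true = r_obs / √(r_xx · r_yy) = 0.44 / √(0.53 × 0.65) = 0.44 / √0.3445 = 0.44 / 0.5869 ≈ 0.75.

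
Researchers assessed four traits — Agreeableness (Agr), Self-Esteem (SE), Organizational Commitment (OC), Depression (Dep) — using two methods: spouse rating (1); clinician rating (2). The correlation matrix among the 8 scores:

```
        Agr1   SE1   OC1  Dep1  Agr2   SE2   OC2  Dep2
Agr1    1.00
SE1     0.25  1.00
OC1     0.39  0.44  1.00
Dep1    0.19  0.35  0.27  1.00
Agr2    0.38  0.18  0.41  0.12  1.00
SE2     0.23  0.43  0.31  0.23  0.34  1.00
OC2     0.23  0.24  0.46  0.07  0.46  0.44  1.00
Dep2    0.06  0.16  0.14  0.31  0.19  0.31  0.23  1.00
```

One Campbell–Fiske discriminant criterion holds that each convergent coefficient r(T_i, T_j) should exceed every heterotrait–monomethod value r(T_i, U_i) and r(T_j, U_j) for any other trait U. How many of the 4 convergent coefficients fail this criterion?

4

Checking each validity diagonal entry against its comparison values:
Agr (methods 1·2): 0.38 vs {0.25, 0.34, 0.39, 0.46, 0.19, 0.19} → fail.
SE (methods 1·2): 0.43 vs {0.25, 0.34, 0.44, 0.44, 0.35, 0.31} → fail.
OC (methods 1·2): 0.46 vs {0.39, 0.46, 0.44, 0.44, 0.27, 0.23} → fail.
Dep (methods 1·2): 0.31 vs {0.19, 0.19, 0.35, 0.31, 0.27, 0.23} → fail.
4 of 4 fail.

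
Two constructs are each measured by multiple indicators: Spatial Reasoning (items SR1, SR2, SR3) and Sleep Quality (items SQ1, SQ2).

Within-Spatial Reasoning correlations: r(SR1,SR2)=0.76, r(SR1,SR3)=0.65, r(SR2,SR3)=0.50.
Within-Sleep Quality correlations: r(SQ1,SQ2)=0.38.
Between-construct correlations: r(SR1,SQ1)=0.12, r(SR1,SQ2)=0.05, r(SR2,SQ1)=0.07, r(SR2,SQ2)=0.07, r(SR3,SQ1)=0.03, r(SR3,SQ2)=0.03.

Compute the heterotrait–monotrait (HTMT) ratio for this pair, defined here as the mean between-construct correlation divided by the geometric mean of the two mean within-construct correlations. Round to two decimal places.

0.13

Between-construct mean = 0.37/6 = 0.0617.
Mean within-SR = 1.91/3 = 0.6367; mean within-SQ = 0.38/1 = 0.3800.
Geometric mean = √(0.6367 × 0.3800) = 0.4919.
HTMT = 0.0617 / 0.4919 = 0.13.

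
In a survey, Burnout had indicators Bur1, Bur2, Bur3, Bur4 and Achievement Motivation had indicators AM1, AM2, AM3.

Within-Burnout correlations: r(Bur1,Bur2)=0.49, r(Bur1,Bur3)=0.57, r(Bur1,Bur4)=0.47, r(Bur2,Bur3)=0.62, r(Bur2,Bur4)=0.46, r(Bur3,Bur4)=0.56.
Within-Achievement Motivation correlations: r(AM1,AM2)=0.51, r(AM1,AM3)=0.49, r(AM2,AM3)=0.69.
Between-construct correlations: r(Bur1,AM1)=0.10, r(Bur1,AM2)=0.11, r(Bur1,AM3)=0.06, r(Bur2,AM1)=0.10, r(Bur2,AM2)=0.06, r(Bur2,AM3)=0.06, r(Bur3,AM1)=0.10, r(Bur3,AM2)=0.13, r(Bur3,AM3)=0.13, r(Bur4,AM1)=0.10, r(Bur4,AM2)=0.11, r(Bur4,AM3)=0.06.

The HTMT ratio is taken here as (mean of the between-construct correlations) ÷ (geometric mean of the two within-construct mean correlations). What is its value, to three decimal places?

Between-construct mean = 1.12/12 = 0.0933.
Mean within-Bur = 3.17/6 = 0.5283; mean within-AM = 1.69/3 = 0.5633.
Geometric mean = √(0.5283 × 0.5633) = 0.5455.
HTMT = 0.0933 / 0.5455 = 0.171.

0.171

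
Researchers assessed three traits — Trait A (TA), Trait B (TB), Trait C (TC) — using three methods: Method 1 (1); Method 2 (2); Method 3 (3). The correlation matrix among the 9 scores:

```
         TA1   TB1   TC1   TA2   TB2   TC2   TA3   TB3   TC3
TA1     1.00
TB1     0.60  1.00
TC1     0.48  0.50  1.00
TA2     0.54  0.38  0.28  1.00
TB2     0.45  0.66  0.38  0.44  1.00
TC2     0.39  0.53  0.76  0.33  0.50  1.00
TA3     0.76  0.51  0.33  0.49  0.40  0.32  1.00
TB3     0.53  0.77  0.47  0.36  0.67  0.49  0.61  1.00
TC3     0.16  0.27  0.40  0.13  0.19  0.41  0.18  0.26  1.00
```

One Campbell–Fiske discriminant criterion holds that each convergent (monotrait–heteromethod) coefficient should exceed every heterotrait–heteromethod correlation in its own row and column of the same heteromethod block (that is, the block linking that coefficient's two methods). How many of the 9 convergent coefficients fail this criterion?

2

Each convergent coefficient versus the relevant comparison correlations:
TA (methods 1·2): 0.54 vs {0.45, 0.38, 0.39, 0.28} → pass.
TA (methods 1·3): 0.76 vs {0.53, 0.51, 0.16, 0.33} → pass.
TA (methods 2·3): 0.49 vs {0.36, 0.40, 0.13, 0.32} → pass.
TB (methods 1·2): 0.66 vs {0.38, 0.45, 0.53, 0.38} → pass.
TB (methods 1·3): 0.77 vs {0.51, 0.53, 0.27, 0.47} → pass.
TB (methods 2·3): 0.67 vs {0.40, 0.36, 0.19, 0.49} → pass.
TC (methods 1·2): 0.76 vs {0.28, 0.39, 0.38, 0.53} → pass.
TC (methods 1·3): 0.40 vs {0.33, 0.16, 0.47, 0.27} → fail.
TC (methods 2·3): 0.41 vs {0.32, 0.13, 0.49, 0.19} → fail.
2 of 9 fail.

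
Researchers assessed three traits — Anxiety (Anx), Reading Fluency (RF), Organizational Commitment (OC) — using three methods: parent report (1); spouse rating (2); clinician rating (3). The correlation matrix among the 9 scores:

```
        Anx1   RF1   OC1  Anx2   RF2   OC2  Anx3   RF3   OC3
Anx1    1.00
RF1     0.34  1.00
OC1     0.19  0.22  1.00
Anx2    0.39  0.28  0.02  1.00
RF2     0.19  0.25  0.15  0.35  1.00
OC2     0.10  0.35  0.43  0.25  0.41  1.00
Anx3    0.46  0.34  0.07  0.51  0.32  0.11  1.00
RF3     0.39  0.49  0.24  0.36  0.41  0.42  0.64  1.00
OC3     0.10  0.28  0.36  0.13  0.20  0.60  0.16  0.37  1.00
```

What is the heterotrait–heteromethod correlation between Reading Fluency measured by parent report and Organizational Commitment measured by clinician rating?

0.28

Different traits and methods: r(RF1, OC3) = 0.28.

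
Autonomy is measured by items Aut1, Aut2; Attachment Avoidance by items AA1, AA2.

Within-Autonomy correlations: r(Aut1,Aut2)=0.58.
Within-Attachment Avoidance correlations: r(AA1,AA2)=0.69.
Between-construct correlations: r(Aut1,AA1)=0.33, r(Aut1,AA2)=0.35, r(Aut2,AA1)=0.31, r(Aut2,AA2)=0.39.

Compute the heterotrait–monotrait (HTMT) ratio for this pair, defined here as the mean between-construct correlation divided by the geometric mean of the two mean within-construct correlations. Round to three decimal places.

Mean between = 1.38/4 = 0.3450.
Mean within-Aut = 0.58/1 = 0.5800; mean within-AA = 0.69/1 = 0.6900.
Geometric mean = √(0.5800 × 0.6900) = 0.6326.
HTMT = 0.3450 / 0.6326 = 0.545.

0.545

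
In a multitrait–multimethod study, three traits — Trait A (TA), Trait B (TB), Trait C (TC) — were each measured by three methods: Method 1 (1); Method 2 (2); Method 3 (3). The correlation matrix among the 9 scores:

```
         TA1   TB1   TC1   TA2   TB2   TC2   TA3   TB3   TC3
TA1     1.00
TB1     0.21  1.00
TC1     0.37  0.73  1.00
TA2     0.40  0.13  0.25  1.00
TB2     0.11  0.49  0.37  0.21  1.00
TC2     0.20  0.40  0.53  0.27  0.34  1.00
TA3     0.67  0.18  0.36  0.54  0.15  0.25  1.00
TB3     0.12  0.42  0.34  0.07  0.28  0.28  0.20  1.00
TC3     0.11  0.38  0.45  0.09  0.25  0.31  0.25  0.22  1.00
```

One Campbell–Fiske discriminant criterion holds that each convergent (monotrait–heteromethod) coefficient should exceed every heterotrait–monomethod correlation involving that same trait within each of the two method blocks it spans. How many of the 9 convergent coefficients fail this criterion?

Convergent coefficients and their comparison sets:
TA (methods 1·2): 0.40 vs {0.21, 0.21, 0.37, 0.27} → pass.
TA (methods 1·3): 0.67 vs {0.21, 0.20, 0.37, 0.25} → pass.
TA (methods 2·3): 0.54 vs {0.21, 0.20, 0.27, 0.25} → pass.
TB (methods 1·2): 0.49 vs {0.21, 0.21, 0.73, 0.34} → fail.
TB (methods 1·3): 0.42 vs {0.21, 0.20, 0.73, 0.22} → fail.
TB (methods 2·3): 0.28 vs {0.21, 0.20, 0.34, 0.22} → fail.
TC (methods 1·2): 0.53 vs {0.37, 0.27, 0.73, 0.34} → fail.
TC (methods 1·3): 0.45 vs {0.37, 0.25, 0.73, 0.22} → fail.
TC (methods 2·3): 0.31 vs {0.27, 0.25, 0.34, 0.22} → fail.
6 of 9 fail.

6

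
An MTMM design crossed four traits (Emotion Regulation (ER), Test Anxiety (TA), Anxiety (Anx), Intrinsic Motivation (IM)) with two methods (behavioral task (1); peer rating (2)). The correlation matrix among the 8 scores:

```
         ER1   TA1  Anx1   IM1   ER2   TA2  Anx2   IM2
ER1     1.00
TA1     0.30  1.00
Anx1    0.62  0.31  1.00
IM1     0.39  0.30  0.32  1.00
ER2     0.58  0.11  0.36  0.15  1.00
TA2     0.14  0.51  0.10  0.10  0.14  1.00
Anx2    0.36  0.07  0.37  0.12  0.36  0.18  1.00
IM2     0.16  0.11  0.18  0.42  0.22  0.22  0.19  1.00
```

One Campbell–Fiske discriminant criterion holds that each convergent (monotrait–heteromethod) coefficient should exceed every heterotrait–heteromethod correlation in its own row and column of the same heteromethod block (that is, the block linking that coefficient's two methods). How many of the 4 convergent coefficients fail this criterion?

Convergent coefficients and their comparison sets:
ER (methods 1·2): 0.58 vs {0.14, 0.11, 0.36, 0.36, 0.16, 0.15} → pass.
TA (methods 1·2): 0.51 vs {0.11, 0.14, 0.07, 0.10, 0.11, 0.10} → pass.
Anx (methods 1·2): 0.37 vs {0.36, 0.36, 0.10, 0.07, 0.18, 0.12} → pass.
IM (methods 1·2): 0.42 vs {0.15, 0.16, 0.10, 0.11, 0.12, 0.18} → pass.
0 of 4 fail.

0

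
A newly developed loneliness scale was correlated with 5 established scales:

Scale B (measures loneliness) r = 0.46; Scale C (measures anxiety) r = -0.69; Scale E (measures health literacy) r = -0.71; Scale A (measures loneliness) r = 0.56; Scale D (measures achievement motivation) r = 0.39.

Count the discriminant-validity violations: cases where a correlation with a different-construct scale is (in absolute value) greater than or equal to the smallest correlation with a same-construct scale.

2

Convergent (same construct = loneliness): Scale B, Scale A.
Smallest convergent = 0.46. Discriminant |r|: 0.69, 0.71, 0.39; count ≥ 0.46 → 2.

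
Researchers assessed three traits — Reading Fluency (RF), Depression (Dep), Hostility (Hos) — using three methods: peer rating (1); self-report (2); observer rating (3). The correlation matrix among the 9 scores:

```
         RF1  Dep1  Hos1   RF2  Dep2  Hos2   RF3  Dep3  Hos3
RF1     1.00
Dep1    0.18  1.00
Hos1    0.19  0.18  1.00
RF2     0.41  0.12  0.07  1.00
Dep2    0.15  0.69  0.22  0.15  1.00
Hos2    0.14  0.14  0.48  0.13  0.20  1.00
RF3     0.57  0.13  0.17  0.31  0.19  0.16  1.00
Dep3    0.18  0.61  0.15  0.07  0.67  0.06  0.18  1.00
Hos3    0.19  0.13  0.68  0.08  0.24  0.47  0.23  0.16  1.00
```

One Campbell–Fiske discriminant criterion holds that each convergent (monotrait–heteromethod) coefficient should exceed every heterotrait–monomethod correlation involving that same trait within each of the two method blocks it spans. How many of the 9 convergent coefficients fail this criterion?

0

Checking each validity diagonal entry against its comparison values:
RF (methods 1·2): 0.41 vs {0.18, 0.15, 0.19, 0.13} → pass.
RF (methods 1·3): 0.57 vs {0.18, 0.18, 0.19, 0.23} → pass.
RF (methods 2·3): 0.31 vs {0.15, 0.18, 0.13, 0.23} → pass.
Dep (methods 1·2): 0.69 vs {0.18, 0.15, 0.18, 0.20} → pass.
Dep (methods 1·3): 0.61 vs {0.18, 0.18, 0.18, 0.16} → pass.
Dep (methods 2·3): 0.67 vs {0.15, 0.18, 0.20, 0.16} → pass.
Hos (methods 1·2): 0.48 vs {0.19, 0.13, 0.18, 0.20} → pass.
Hos (methods 1·3): 0.68 vs {0.19, 0.23, 0.18, 0.16} → pass.
Hos (methods 2·3): 0.47 vs {0.13, 0.23, 0.20, 0.16} → pass.
0 of 9 fail.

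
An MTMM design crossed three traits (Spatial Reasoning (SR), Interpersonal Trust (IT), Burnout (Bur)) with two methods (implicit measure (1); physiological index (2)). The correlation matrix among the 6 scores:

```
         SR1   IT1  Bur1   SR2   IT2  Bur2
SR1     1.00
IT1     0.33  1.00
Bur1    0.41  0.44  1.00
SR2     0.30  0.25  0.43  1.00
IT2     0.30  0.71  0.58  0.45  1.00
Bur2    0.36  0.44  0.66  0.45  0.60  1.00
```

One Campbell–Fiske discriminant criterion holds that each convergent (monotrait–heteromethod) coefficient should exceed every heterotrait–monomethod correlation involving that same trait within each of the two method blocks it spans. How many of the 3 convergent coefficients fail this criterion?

Checking each validity diagonal entry against its comparison values:
SR (methods 1·2): 0.30 vs {0.33, 0.45, 0.41, 0.45} → fail.
IT (methods 1·2): 0.71 vs {0.33, 0.45, 0.44, 0.60} → pass.
Bur (methods 1·2): 0.66 vs {0.41, 0.45, 0.44, 0.60} → pass.
1 of 3 fail.

1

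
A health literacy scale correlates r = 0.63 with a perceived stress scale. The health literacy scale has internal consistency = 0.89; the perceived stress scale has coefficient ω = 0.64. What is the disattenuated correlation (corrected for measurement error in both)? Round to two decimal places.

r_true = r_obs / √(r_xx · r_yy) = 0.63 / √(0.89 × 0.64) = 0.63 / √0.5696 = 0.63 / 0.7547 ≈ 0.83.

0.83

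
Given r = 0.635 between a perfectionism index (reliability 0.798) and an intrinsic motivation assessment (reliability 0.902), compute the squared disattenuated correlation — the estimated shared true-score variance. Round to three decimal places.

0.560

Disattenuated r = 0.635 / √(0.798 × 0.902) = 0.635 / 0.8484 = 0.7485.
Shared true-score variance = 0.7485² = 0.5603 ≈ 0.560.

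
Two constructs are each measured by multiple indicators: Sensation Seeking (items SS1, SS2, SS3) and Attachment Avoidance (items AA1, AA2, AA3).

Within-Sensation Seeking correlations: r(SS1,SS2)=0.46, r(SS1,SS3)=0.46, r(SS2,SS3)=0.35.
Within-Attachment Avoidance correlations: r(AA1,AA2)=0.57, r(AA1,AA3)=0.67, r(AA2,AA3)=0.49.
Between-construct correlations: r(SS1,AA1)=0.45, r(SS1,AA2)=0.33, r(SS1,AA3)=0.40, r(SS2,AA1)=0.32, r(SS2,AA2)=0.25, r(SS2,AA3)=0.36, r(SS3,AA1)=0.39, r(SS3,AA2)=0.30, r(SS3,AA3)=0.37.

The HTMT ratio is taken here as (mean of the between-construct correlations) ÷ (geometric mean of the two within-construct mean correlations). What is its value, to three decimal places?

Mean heterotrait r = 3.17/9 = 0.3522.
Mean within-SS = 1.27/3 = 0.4233; mean within-AA = 1.73/3 = 0.5767.
Geometric mean = √(0.4233 × 0.5767) = 0.4941.
HTMT = 0.3522 / 0.4941 = 0.713.

0.713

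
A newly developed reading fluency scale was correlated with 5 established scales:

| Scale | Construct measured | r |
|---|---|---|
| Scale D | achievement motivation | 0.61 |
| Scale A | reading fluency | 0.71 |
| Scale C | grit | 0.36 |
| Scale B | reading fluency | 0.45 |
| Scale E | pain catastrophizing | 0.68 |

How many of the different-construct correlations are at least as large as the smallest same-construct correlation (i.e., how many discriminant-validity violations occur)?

2

Convergent (same construct = reading fluency): Scale A, Scale B.
Smallest convergent = 0.45. Discriminant values: 0.61, 0.36, 0.68; count ≥ 0.45 → 2.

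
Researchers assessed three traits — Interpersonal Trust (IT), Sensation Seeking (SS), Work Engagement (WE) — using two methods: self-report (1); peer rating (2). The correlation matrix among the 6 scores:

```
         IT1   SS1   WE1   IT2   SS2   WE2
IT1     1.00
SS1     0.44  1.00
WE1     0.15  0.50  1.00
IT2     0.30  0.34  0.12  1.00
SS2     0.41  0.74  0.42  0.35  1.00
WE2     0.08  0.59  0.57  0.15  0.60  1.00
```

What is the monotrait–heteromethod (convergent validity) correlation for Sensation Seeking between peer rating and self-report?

0.74

Same trait (SS), different methods: r(SS2, SS1) = 0.74.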